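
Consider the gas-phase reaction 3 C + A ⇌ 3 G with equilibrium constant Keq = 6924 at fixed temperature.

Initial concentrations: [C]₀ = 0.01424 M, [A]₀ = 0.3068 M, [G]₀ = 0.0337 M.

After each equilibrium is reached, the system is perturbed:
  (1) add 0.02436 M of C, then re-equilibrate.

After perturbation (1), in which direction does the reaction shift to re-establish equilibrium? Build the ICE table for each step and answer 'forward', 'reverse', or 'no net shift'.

Direction: forward

Q₀ = 43.2 vs Keq = 6924 ⇒ Q<K, forward
Step 1:
                    C           A           G
  Initial     0.01424      0.3068      0.0337
  Change     -0.01077   -0.003589     0.01077
  Equil      0.003473      0.3032     0.04447
  solve Keq expr → x = 0.003589; check Q = 6924
Then add 0.02436 M of C.
Step 2:
                    C           A           G
  Initial     0.02783      0.3032     0.04447
  Change     -0.02255   -0.007518     0.02255
  Equil      0.005278      0.2957     0.06702
  solve Keq expr → x = 0.007518; check Q = 6924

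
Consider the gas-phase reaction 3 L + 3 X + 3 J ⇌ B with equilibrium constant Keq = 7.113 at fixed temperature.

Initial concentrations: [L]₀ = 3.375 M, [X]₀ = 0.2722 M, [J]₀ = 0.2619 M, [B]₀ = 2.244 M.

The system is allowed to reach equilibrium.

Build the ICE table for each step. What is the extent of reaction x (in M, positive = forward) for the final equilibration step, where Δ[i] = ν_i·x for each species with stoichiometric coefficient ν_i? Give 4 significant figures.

Q₀ = 161.1 vs Keq = 7.113 ⇒ Q>K, reverse
Step 1:
                    L           X           J           B
  init          3.375      0.2722      0.2619       2.244
  Δ            0.1694      0.1694      0.1694    -0.05646
  eq            3.544      0.4416      0.4313       2.188
  solve Keq expr → x = -0.05646; check Q = 7.113

x = -0.05646 M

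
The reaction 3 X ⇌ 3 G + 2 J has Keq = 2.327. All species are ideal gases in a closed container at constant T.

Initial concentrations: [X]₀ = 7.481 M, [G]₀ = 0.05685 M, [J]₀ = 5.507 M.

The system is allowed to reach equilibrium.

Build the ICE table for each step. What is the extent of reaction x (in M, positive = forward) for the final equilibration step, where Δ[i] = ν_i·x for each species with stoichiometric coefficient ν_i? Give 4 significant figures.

x = 0.6575 M

Q₀ = 1.3309e-05 vs Keq = 2.327 ⇒ Q<K, forward
Step 1:
                    X           G           J
  I             7.481     0.05685       5.507
  C            -1.973       1.973       1.315
  E             5.508       2.029       6.822
  solve Keq expr → x = 0.6575; check Q = 2.327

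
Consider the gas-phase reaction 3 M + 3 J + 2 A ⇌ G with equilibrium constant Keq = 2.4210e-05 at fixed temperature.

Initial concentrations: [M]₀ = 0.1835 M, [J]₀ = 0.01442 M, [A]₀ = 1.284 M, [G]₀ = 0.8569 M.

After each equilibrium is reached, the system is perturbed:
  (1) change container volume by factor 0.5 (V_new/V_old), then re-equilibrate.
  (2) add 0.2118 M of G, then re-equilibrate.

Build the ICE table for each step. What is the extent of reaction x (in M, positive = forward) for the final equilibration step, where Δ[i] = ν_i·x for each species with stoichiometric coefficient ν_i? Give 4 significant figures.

Q₀ = 2.8054e+07 vs Keq = 2.4210e-05 ⇒ Q>K, reverse
Step 1:
                   M          J          A          G
  Initial     0.1835    0.01442      1.284     0.8569
  Change       2.417      2.417      1.611    -0.8056
  Equil          2.6      2.431      2.895    0.05128
  solve Keq expr → x = -0.8056; check Q = 2.4210e-05
Then change container volume by factor 0.5 (V_new/V_old).
Step 2:
                   M          J          A          G
  Initial      5.201      4.863       5.79     0.1026
  Change      -1.724     -1.724     -1.149     0.5747
  Equil        3.477      3.138      4.641     0.6773
  solve Keq expr → x = 0.5747; check Q = 2.4210e-05
Then add 0.2118 M of G.
Step 3:
                   M          J          A          G
  Initial      3.477      3.138      4.641     0.8891
  Change      0.1108     0.1108    0.07383   -0.03692
  Equil        3.587      3.249      4.715     0.8522
  solve Keq expr → x = -0.03692; check Q = 2.4210e-05

x = -0.03692 M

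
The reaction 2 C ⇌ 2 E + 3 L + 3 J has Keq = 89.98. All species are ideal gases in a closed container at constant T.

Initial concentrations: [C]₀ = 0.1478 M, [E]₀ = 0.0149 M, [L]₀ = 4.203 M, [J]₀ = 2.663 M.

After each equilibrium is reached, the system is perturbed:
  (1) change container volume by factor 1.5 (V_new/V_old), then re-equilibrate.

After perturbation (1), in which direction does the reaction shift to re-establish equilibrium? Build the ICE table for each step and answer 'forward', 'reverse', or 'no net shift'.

Q₀ = 14.25 vs Keq = 89.98 ⇒ Q<K, forward
Step 1:
                   C          E          L          J
  Initial     0.1478     0.0149      4.203      2.663
  Change    -0.01736    0.01736    0.02605    0.02605
  Equil       0.1304    0.03226      4.229      2.689
  solve Keq expr → x = 0.008682; check Q = 89.98
Then change container volume by factor 1.5 (V_new/V_old).
Step 2:
                   C          E          L          J
  Initial    0.08696    0.02151      2.819      1.793
  Change     -0.0264     0.0264     0.0396     0.0396
  Equil      0.06056    0.04791      2.859      1.832
  solve Keq expr → x = 0.0132; check Q = 89.98

Direction: forward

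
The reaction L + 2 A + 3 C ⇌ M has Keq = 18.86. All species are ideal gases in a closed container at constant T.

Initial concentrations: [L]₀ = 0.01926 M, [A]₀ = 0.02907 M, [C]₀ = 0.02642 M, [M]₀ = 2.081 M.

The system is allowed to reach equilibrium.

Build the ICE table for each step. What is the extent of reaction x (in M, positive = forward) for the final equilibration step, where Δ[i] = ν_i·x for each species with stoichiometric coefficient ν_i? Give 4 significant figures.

Q₀ = 6.9331e+09 vs Keq = 18.86 ⇒ Q>K, reverse
Step 1:
                    L           A           C           M
  init        0.01926     0.02907     0.02642       2.081
  Δ            0.2969      0.5938      0.8907     -0.2969
  eq           0.3161      0.6228      0.9171       1.784
  solve Keq expr → x = -0.2969; check Q = 18.86

x = -0.2969 M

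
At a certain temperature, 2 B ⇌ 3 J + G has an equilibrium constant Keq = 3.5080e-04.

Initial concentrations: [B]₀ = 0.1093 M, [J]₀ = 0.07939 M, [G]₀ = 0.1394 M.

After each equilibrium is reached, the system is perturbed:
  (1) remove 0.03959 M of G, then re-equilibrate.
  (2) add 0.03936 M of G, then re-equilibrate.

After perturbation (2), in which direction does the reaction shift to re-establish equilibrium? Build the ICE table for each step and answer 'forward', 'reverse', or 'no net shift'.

Direction: reverse

Q₀ = 0.005839 vs Keq = 3.5080e-04 ⇒ Q>K, reverse
Step 1:
                  B         J         G
  I          0.1093   0.07939    0.1394
  C         0.02794   -0.0419  -0.01397
  E          0.1372   0.03749    0.1254
  solve Keq expr → x = -0.01397; check Q = 3.5080e-04
Then remove 0.03959 M of G.
Step 2:
                  B         J         G
  I          0.1372   0.03749   0.08584
  C       -0.002825  0.004238  0.001413
  E          0.1344   0.04172   0.08725
  solve Keq expr → x = 0.001413; check Q = 3.5080e-04
Then add 0.03936 M of G.
Step 3:
                  B         J         G
  I          0.1344   0.04172    0.1266
  C        0.002812 -0.004218 -0.001406
  E          0.1372   0.03751    0.1252
  solve Keq expr → x = -0.001406; check Q = 3.5080e-04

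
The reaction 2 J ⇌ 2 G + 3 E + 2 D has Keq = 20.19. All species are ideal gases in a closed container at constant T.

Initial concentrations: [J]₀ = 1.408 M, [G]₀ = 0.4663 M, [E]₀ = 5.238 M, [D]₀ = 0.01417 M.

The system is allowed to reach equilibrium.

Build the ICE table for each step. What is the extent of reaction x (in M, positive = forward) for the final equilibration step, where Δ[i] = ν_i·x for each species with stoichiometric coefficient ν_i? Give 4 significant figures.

x = 0.1889 M

Q₀ = 0.003165 vs Keq = 20.19 ⇒ Q<K, forward
Step 1:
                    J           G           E           D
  Initial       1.408      0.4663       5.238     0.01417
  Change      -0.3779      0.3779      0.5668      0.3779
  Equil          1.03      0.8442       5.805       0.392
  solve Keq expr → x = 0.1889; check Q = 20.19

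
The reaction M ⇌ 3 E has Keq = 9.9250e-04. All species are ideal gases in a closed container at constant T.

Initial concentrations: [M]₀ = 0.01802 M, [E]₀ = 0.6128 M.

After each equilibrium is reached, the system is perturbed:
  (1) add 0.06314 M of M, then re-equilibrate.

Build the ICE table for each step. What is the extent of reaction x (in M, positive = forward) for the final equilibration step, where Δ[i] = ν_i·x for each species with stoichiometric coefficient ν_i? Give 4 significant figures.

Q₀ = 12.77 vs Keq = 9.9250e-04 ⇒ Q>K, reverse
Step 1:
                   M          E
  init       0.01802     0.6128
  Δ           0.1847    -0.5542
  eq          0.2028     0.0586
  solve Keq expr → x = -0.1847; check Q = 9.9250e-04
Then add 0.06314 M of M.
Step 2:
                   M          E
  init        0.2659     0.0586
  Δ        -0.001799   0.005397
  eq          0.2641      0.064
  solve Keq expr → x = 0.001799; check Q = 9.9250e-04

x = 0.001799 M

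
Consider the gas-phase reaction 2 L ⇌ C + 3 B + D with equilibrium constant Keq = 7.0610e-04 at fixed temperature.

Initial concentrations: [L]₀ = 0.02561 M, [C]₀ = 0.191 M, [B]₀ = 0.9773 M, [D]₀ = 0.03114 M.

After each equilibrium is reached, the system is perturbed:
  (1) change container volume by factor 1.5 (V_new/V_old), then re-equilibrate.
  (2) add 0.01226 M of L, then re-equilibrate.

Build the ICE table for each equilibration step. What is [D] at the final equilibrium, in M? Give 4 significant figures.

Q₀ = 8.465 vs Keq = 7.0610e-04 ⇒ Q>K, reverse
Step 1:
                   L          C          B          D
  Initial    0.02561      0.191     0.9773    0.03114
  Change     0.06218   -0.03109   -0.09327   -0.03109
  Equil      0.08779     0.1599      0.884 4.9261e-05
  solve Keq expr → x = -0.03109; check Q = 7.0610e-04
Then change container volume by factor 1.5 (V_new/V_old).
Step 2:
                   L          C          B          D
  Initial    0.05853     0.1066     0.5894 3.2840e-05
  Change  -1.5440e-04 7.7202e-05 2.3161e-04 7.7202e-05
  Equil      0.05837     0.1067     0.5896 1.1004e-04
  solve Keq expr → x = 7.7202e-05; check Q = 7.0610e-04
Then add 0.01226 M of L.
Step 3:
                   L          C          B          D
  Initial    0.07063     0.1067     0.5896 1.1004e-04
  Change  -1.0084e-04 5.0419e-05 1.5126e-04 5.0419e-05
  Equil      0.07053     0.1067     0.5897 1.6046e-04
  solve Keq expr → x = 5.0419e-05; check Q = 7.0610e-04

[D]_eq = 1.6046e-04 M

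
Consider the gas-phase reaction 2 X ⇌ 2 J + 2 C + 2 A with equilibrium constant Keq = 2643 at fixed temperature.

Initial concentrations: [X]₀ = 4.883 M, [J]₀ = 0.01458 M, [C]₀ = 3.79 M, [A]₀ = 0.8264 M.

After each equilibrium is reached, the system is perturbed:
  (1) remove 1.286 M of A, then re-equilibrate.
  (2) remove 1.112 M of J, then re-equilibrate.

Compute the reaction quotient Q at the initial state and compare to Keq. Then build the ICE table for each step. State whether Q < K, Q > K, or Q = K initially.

Q₀ = 8.7458e-05; Q < K (proceeds forward)

Q₀ = 8.7458e-05 vs Keq = 2643 ⇒ Q<K, forward
Step 1:
                  X         J         C         A
  init        4.883   0.01458      3.79    0.8264
  Δ          -3.165     3.165     3.165     3.165
  eq          1.718      3.18     6.955     3.992
  solve Keq expr → x = 1.583; check Q = 2643
Then remove 1.286 M of A.
Step 2:
                  X         J         C         A
  init        1.718      3.18     6.955     2.706
  Δ         -0.2721    0.2721    0.2721    0.2721
  eq          1.445     3.452     7.228     2.978
  solve Keq expr → x = 0.1361; check Q = 2643
Then remove 1.112 M of J.
Step 3:
                  X         J         C         A
  init        1.445      2.34     7.228     2.978
  Δ         -0.2396    0.2396    0.2396    0.2396
  eq          1.206      2.58     7.467     3.218
  solve Keq expr → x = 0.1198; check Q = 2643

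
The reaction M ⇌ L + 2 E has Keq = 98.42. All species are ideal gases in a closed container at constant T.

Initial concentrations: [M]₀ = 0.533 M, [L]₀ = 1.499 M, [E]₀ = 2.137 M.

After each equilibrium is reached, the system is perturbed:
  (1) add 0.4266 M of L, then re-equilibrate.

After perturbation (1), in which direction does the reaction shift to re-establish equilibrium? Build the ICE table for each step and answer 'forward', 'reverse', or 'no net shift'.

Q₀ = 12.84 vs Keq = 98.42 ⇒ Q<K, forward
Step 1:
                  M         L         E
  Initial     0.533     1.499     2.137
  Change    -0.3745    0.3745    0.7489
  Equil      0.1585     1.873     2.886
  solve Keq expr → x = 0.3745; check Q = 98.42
Then add 0.4266 M of L.
Step 2:
                  M         L         E
  Initial    0.1585       2.3     2.886
  Change    0.02676  -0.02676  -0.05353
  Equil      0.1853     2.273     2.832
  solve Keq expr → x = -0.02676; check Q = 98.42

Direction: reverse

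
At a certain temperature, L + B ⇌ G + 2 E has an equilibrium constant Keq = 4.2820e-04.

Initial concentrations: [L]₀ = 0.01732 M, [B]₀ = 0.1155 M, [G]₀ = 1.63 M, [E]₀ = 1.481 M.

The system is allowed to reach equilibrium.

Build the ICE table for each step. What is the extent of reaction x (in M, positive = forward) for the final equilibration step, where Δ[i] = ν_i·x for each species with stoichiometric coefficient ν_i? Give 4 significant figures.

x = -0.7318 M

Q₀ = 1787 vs Keq = 4.2820e-04 ⇒ Q>K, reverse
Step 1:
                    L           B           G           E
  I           0.01732      0.1155        1.63       1.481
  C            0.7318      0.7318     -0.7318      -1.464
  E            0.7491      0.8473      0.8982      0.0174
  solve Keq expr → x = -0.7318; check Q = 4.2820e-04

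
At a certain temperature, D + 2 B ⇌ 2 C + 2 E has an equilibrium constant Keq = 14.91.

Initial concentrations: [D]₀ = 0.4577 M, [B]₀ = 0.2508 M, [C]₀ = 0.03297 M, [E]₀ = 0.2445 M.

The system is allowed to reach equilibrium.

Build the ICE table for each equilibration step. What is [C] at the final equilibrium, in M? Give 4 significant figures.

Q₀ = 0.002257 vs Keq = 14.91 ⇒ Q<K, forward
Step 1:
                  D         B         C         E
  Initial    0.4577    0.2508   0.03297    0.2445
  Change    -0.1022   -0.2045    0.2045    0.2045
  Equil      0.3555   0.04631    0.2375     0.449
  solve Keq expr → x = 0.1022; check Q = 14.91

[C]_eq = 0.2375 M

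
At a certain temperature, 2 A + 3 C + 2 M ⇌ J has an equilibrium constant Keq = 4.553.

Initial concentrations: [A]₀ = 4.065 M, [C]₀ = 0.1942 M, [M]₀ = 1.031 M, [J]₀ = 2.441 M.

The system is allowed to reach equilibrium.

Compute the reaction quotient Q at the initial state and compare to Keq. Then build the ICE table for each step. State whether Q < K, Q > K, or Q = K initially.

Q₀ = 18.97; Q > K (proceeds reverse)

Q₀ = 18.97 vs Keq = 4.553 ⇒ Q>K, reverse
Step 1:
                  A         C         M         J
  I           4.065    0.1942     1.031     2.441
  C         0.06721    0.1008   0.06721   -0.0336
  E           4.132     0.295     1.098     2.407
  solve Keq expr → x = -0.0336; check Q = 4.553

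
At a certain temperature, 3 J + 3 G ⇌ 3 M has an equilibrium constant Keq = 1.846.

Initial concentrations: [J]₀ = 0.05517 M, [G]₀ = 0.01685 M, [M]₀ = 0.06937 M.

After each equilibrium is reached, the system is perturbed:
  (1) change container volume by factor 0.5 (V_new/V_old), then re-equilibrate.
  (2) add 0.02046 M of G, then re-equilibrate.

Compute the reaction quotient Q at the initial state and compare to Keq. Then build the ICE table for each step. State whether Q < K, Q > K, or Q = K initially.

Q₀ = 4.1553e+05; Q > K (proceeds reverse)

Q₀ = 4.1553e+05 vs Keq = 1.846 ⇒ Q>K, reverse
Step 1:
                    J           G           M
  init        0.05517     0.01685     0.06937
  Δ           0.05879     0.05879    -0.05879
  eq            0.114     0.07564     0.01058
  solve Keq expr → x = -0.0196; check Q = 1.846
Then change container volume by factor 0.5 (V_new/V_old).
Step 2:
                    J           G           M
  init         0.2279      0.1513     0.02115
  Δ          -0.01461    -0.01461     0.01461
  eq           0.2133      0.1367     0.03576
  solve Keq expr → x = 0.004871; check Q = 1.846
Then add 0.02046 M of G.
Step 3:
                    J           G           M
  init         0.2133      0.1571     0.03576
  Δ         -0.003693   -0.003693    0.003693
  eq           0.2096      0.1534     0.03946
  solve Keq expr → x = 0.001231; check Q = 1.846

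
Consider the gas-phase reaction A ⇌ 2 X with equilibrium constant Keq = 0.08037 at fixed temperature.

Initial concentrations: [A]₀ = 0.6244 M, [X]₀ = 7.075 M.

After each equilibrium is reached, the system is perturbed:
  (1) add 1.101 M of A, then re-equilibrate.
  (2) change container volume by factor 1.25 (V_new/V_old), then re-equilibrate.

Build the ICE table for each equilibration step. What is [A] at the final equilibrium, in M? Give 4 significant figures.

Q₀ = 80.17 vs Keq = 0.08037 ⇒ Q>K, reverse
Step 1:
                  A         X
  I          0.6244     7.075
  C           3.258    -6.516
  E           3.883    0.5586
  solve Keq expr → x = -3.258; check Q = 0.08037
Then add 1.101 M of A.
Step 2:
                  A         X
  I           4.984    0.5586
  C        -0.03599   0.07198
  E           4.948    0.6306
  solve Keq expr → x = 0.03599; check Q = 0.08037
Then change container volume by factor 1.25 (V_new/V_old).
Step 3:
                  A         X
  I           3.958    0.5045
  C        -0.02875   0.05749
  E           3.929     0.562
  solve Keq expr → x = 0.02875; check Q = 0.08037

[A]_eq = 3.929 M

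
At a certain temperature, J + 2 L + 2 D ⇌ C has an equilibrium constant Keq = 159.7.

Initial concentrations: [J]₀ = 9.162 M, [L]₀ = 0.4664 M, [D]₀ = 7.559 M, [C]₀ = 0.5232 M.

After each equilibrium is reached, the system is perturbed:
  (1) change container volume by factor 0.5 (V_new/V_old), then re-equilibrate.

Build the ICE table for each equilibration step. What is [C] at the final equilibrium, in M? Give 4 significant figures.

[C]_eq = 1.512 M

Q₀ = 0.004594 vs Keq = 159.7 ⇒ Q<K, forward
Step 1:
                   J          L          D          C
  I            9.162     0.4664      7.559     0.5232
  C          -0.2316    -0.4632    -0.4632     0.2316
  E             8.93   0.003242      7.096     0.7548
  solve Keq expr → x = 0.2316; check Q = 159.7
Then change container volume by factor 0.5 (V_new/V_old).
Step 2:
                   J          L          D          C
  I            17.86   0.006484      14.19       1.51
  C        -0.002431  -0.004861  -0.004861   0.002431
  E            17.86   0.001623      14.19      1.512
  solve Keq expr → x = 0.002431; check Q = 159.7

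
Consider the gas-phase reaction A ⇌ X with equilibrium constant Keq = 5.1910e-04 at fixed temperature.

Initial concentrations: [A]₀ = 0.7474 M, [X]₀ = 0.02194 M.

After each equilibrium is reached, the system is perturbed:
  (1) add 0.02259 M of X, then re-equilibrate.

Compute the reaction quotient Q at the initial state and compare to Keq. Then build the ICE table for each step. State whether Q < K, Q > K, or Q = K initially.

Q₀ = 0.02936 vs Keq = 5.1910e-04 ⇒ Q>K, reverse
Step 1:
                  A         X
  init       0.7474   0.02194
  Δ         0.02154  -0.02154
  eq         0.7689 3.9916e-04
  solve Keq expr → x = -0.02154; check Q = 5.1910e-04
Then add 0.02259 M of X.
Step 2:
                  A         X
  init       0.7689   0.02299
  Δ         0.02258  -0.02258
  eq         0.7915 4.1088e-04
  solve Keq expr → x = -0.02258; check Q = 5.1910e-04

Q₀ = 0.02936; Q > K (proceeds reverse)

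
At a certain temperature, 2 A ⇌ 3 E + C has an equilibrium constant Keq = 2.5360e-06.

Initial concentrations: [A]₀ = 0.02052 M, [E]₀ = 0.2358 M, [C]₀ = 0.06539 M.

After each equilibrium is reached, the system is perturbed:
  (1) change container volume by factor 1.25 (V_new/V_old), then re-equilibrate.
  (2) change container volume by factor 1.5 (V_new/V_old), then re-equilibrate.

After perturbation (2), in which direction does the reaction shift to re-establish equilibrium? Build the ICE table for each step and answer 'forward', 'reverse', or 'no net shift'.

Direction: forward

Q₀ = 2.036 vs Keq = 2.5360e-06 ⇒ Q>K, reverse
Step 1:
                    A           E           C
  I           0.02052      0.2358     0.06539
  C            0.1292     -0.1939    -0.06462
  E            0.1498     0.04194  7.7085e-04
  solve Keq expr → x = -0.06462; check Q = 2.5360e-06
Then change container volume by factor 1.25 (V_new/V_old).
Step 2:
                    A           E           C
  I            0.1198     0.03355  6.1668e-04
  C       -5.4359e-04  8.1539e-04  2.7180e-04
  E            0.1193     0.03437  8.8847e-04
  solve Keq expr → x = 2.7180e-04; check Q = 2.5360e-06
Then change container volume by factor 1.5 (V_new/V_old).
Step 3:
                    A           E           C
  I           0.07951     0.02291  5.9232e-04
  C       -9.7518e-04    0.001463  4.8759e-04
  E           0.07853     0.02438     0.00108
  solve Keq expr → x = 4.8759e-04; check Q = 2.5360e-06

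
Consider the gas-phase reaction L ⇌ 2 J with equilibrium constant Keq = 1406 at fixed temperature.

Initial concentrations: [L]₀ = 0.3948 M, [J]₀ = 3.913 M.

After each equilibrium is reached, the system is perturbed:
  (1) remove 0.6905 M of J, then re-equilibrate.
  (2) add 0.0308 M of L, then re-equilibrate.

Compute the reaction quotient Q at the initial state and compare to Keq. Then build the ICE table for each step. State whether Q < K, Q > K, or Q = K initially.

Q₀ = 38.78; Q < K (proceeds forward)

Q₀ = 38.78 vs Keq = 1406 ⇒ Q<K, forward
Step 1:
                  L         J
  Initial    0.3948     3.913
  Change    -0.3793    0.7586
  Equil     0.01552     4.672
  solve Keq expr → x = 0.3793; check Q = 1406
Then remove 0.6905 M of J.
Step 2:
                  L         J
  Initial   0.01552     3.981
  Change  -0.004202  0.008403
  Equil     0.01132     3.989
  solve Keq expr → x = 0.004202; check Q = 1406
Then add 0.0308 M of L.
Step 3:
                  L         J
  Initial   0.04212     3.989
  Change   -0.03045    0.0609
  Equil     0.01167      4.05
  solve Keq expr → x = 0.03045; check Q = 1406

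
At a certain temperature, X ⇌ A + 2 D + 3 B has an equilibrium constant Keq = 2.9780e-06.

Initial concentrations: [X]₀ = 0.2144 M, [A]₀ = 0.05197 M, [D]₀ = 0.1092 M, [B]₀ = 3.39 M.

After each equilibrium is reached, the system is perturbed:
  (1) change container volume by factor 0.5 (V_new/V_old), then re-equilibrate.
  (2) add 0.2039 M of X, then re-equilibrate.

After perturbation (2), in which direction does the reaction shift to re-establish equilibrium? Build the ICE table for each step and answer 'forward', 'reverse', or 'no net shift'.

Q₀ = 0.1126 vs Keq = 2.9780e-06 ⇒ Q>K, reverse
Step 1:
                    X           A           D           B
  init         0.2144     0.05197      0.1092        3.39
  Δ            0.0514     -0.0514     -0.1028     -0.1542
  eq           0.2658  5.7029e-04    0.006401       3.236
  solve Keq expr → x = -0.0514; check Q = 2.9780e-06
Then change container volume by factor 0.5 (V_new/V_old).
Step 2:
                    X           A           D           B
  init         0.5316    0.001141      0.0128       6.472
  Δ          0.001089   -0.001089   -0.002177   -0.003266
  eq           0.5327  5.1934e-05     0.01062       6.468
  solve Keq expr → x = -0.001089; check Q = 2.9780e-06
Then add 0.2039 M of X.
Step 3:
                    X           A           D           B
  init         0.7366  5.1934e-05     0.01062       6.468
  Δ       -1.9355e-05  1.9355e-05  3.8710e-05  5.8065e-05
  eq           0.7366  7.1289e-05     0.01066       6.468
  solve Keq expr → x = 1.9355e-05; check Q = 2.9780e-06

Direction: forward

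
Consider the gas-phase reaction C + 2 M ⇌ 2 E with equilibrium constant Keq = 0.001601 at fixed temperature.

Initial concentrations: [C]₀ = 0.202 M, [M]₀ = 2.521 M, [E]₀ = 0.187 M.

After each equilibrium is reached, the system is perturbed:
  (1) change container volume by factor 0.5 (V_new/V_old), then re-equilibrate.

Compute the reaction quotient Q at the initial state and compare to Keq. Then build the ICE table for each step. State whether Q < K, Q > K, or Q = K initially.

Q₀ = 0.02724; Q > K (proceeds reverse)

Q₀ = 0.02724 vs Keq = 0.001601 ⇒ Q>K, reverse
Step 1:
                   C          M          E
  Initial      0.202      2.521      0.187
  Change     0.06602      0.132     -0.132
  Equil        0.268      2.653    0.05496
  solve Keq expr → x = -0.06602; check Q = 0.001601
Then change container volume by factor 0.5 (V_new/V_old).
Step 2:
                   C          M          E
  Initial      0.536      5.306     0.1099
  Change    -0.02066   -0.04132    0.04132
  Equil       0.5154      5.265     0.1512
  solve Keq expr → x = 0.02066; check Q = 0.001601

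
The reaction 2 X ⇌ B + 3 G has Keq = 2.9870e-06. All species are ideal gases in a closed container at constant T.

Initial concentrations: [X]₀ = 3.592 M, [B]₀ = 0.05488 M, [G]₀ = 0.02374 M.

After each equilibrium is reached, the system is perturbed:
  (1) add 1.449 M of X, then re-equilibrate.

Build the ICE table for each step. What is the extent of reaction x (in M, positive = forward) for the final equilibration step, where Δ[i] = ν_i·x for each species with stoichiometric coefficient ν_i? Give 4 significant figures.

Q₀ = 5.6909e-08 vs Keq = 2.9870e-06 ⇒ Q<K, forward
Step 1:
                    X           B           G
  I             3.592     0.05488     0.02374
  C          -0.03752     0.01876     0.05628
  E             3.554     0.07364     0.08002
  solve Keq expr → x = 0.01876; check Q = 2.9870e-06
Then add 1.449 M of X.
Step 2:
                    X           B           G
  I             5.003     0.07364     0.08002
  C          -0.01185    0.005925     0.01777
  E             4.992     0.07957      0.0978
  solve Keq expr → x = 0.005925; check Q = 2.9870e-06

x = 0.005925 M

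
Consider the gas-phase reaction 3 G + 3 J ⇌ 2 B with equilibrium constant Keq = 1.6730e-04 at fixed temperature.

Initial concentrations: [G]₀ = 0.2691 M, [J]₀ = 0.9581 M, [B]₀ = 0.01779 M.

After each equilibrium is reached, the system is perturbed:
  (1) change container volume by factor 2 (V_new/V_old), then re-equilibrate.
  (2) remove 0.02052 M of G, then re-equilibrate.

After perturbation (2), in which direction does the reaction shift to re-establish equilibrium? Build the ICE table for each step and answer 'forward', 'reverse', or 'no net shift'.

Direction: reverse

Q₀ = 0.01847 vs Keq = 1.6730e-04 ⇒ Q>K, reverse
Step 1:
                    G           J           B
  I            0.2691      0.9581     0.01779
  C           0.02369     0.02369     -0.0158
  E            0.2928      0.9818    0.001994
  solve Keq expr → x = -0.007898; check Q = 1.6730e-04
Then change container volume by factor 2 (V_new/V_old).
Step 2:
                    G           J           B
  I            0.1464      0.4909  9.9677e-04
  C          0.001116    0.001116 -7.4386e-04
  E            0.1475       0.492  2.5291e-04
  solve Keq expr → x = -3.7193e-04; check Q = 1.6730e-04
Then remove 0.02052 M of G.
Step 3:
                    G           J           B
  I             0.127       0.492  2.5291e-04
  C        7.5994e-05  7.5994e-05 -5.0663e-05
  E            0.1271      0.4921  2.0224e-04
  solve Keq expr → x = -2.5331e-05; check Q = 1.6730e-04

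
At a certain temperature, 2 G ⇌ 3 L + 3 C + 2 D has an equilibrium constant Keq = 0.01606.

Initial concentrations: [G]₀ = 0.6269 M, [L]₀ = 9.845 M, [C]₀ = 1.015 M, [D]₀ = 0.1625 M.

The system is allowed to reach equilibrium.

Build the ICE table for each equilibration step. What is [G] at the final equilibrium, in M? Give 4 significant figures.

Q₀ = 67.04 vs Keq = 0.01606 ⇒ Q>K, reverse
Step 1:
                    G           L           C           D
  Initial      0.6269       9.845       1.015      0.1625
  Change       0.1576     -0.2365     -0.2365     -0.1576
  Equil        0.7845       9.609      0.7785    0.004859
  solve Keq expr → x = -0.07882; check Q = 0.01606

[G]_eq = 0.7845 M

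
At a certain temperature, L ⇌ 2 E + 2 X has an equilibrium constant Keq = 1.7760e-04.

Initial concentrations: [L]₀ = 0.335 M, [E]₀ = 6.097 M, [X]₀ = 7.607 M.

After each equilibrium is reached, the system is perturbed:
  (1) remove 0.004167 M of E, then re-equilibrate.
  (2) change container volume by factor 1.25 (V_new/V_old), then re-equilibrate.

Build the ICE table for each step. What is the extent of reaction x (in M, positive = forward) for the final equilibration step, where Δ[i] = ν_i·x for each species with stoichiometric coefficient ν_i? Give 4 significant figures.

x = 0.002503 M

Q₀ = 6421 vs Keq = 1.7760e-04 ⇒ Q>K, reverse
Step 1:
                  L         E         X
  Initial     0.335     6.097     7.607
  Change       3.04    -6.081    -6.081
  Equil       3.375   0.01604     1.526
  solve Keq expr → x = -3.04; check Q = 1.7760e-04
Then remove 0.004167 M of E.
Step 2:
                  L         E         X
  Initial     3.375   0.01188     1.526
  Change  -0.002059  0.004119  0.004119
  Equil       3.373     0.016      1.53
  solve Keq expr → x = 0.002059; check Q = 1.7760e-04
Then change container volume by factor 1.25 (V_new/V_old).
Step 3:
                  L         E         X
  Initial     2.699    0.0128     1.224
  Change  -0.002503  0.005006  0.005006
  Equil       2.696    0.0178     1.229
  solve Keq expr → x = 0.002503; check Q = 1.7760e-04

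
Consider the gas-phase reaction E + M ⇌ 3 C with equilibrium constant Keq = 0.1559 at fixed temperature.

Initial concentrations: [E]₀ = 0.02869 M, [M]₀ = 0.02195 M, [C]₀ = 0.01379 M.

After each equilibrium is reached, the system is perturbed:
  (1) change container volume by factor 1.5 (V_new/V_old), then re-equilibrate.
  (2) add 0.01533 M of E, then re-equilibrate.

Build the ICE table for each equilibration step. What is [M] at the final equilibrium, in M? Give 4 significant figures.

[M]_eq = 0.007264 M

Q₀ = 0.004164 vs Keq = 0.1559 ⇒ Q<K, forward
Step 1:
                   E          M          C
  init       0.02869    0.02195    0.01379
  Δ        -0.007497  -0.007497    0.02249
  eq         0.02119    0.01445    0.03628
  solve Keq expr → x = 0.007497; check Q = 0.1559
Then change container volume by factor 1.5 (V_new/V_old).
Step 2:
                   E          M          C
  init       0.01413   0.009636    0.02419
  Δ       -7.5576e-04 -7.5576e-04   0.002267
  eq         0.01337    0.00888    0.02645
  solve Keq expr → x = 7.5576e-04; check Q = 0.1559
Then add 0.01533 M of E.
Step 3:
                   E          M          C
  init        0.0287    0.00888    0.02645
  Δ        -0.001616  -0.001616   0.004849
  eq         0.02709   0.007264     0.0313
  solve Keq expr → x = 0.001616; check Q = 0.1559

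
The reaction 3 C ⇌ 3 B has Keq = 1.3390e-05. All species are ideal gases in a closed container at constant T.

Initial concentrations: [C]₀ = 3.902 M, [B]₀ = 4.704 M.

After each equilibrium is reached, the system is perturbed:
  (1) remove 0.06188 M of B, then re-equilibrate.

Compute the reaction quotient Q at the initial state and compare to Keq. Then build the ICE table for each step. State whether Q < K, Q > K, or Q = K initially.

Q₀ = 1.752 vs Keq = 1.3390e-05 ⇒ Q>K, reverse
Step 1:
                  C         B
  Initial     3.902     4.704
  Change      4.504    -4.504
  Equil       8.406    0.1996
  solve Keq expr → x = -1.501; check Q = 1.3390e-05
Then remove 0.06188 M of B.
Step 2:
                  C         B
  Initial     8.406    0.1377
  Change   -0.06044   0.06044
  Equil       8.346    0.1982
  solve Keq expr → x = 0.02015; check Q = 1.3390e-05

Q₀ = 1.752; Q > K (proceeds reverse)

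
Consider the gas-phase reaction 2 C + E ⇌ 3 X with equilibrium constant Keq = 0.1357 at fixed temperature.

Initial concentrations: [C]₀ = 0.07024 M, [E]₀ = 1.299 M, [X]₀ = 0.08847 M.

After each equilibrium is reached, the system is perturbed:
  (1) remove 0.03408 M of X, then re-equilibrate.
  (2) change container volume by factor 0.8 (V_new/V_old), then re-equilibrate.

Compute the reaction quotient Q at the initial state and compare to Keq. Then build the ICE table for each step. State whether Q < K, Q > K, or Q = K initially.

Q₀ = 0.108 vs Keq = 0.1357 ⇒ Q<K, forward
Step 1:
                  C         E         X
  I         0.07024     1.299   0.08847
  C        -0.00288  -0.00144   0.00432
  E         0.06736     1.298   0.09279
  solve Keq expr → x = 0.00144; check Q = 0.1357
Then remove 0.03408 M of X.
Step 2:
                  C         E         X
  I         0.06736     1.298   0.05871
  C        -0.01384 -0.006918   0.02075
  E         0.05352     1.291   0.07946
  solve Keq expr → x = 0.006918; check Q = 0.1357
Then change container volume by factor 0.8 (V_new/V_old).
Step 3:
                  C         E         X
  I         0.06691     1.613   0.09933
  C               0         0         0
  E         0.06691     1.613   0.09933
  solve Keq expr → x = 0; check Q = 0.1357

Q₀ = 0.108; Q < K (proceeds forward)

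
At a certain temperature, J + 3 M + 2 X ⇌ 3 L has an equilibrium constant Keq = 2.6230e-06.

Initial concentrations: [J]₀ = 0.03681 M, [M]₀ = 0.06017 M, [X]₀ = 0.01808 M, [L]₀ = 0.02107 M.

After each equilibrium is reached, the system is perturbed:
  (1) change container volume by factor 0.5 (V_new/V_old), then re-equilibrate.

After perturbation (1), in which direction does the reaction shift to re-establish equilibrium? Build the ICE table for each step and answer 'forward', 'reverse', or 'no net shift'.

Q₀ = 3569 vs Keq = 2.6230e-06 ⇒ Q>K, reverse
Step 1:
                  J         M         X         L
  init      0.03681   0.06017   0.01808   0.02107
  Δ         0.00701   0.02103   0.01402  -0.02103
  eq        0.04382    0.0812    0.0321 3.9877e-05
  solve Keq expr → x = -0.00701; check Q = 2.6230e-06
Then change container volume by factor 0.5 (V_new/V_old).
Step 2:
                  J         M         X         L
  init      0.08764    0.1624    0.0642 7.9753e-05
  Δ       -2.6524e-05 -7.9571e-05 -5.3047e-05 7.9571e-05
  eq        0.08761    0.1623   0.06415 1.5932e-04
  solve Keq expr → x = 2.6524e-05; check Q = 2.6230e-06

Direction: forward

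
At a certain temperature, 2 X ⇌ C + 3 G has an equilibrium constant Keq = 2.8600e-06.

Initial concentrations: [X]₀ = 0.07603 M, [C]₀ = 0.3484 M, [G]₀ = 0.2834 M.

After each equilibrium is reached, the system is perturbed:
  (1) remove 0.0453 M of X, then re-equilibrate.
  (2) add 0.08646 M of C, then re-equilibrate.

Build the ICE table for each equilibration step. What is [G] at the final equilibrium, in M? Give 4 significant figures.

[G]_eq = 0.007275 M

Q₀ = 1.372 vs Keq = 2.8600e-06 ⇒ Q>K, reverse
Step 1:
                   X          C          G
  init       0.07603     0.3484     0.2834
  Δ           0.1829   -0.09144    -0.2743
  eq          0.2589      0.257    0.00907
  solve Keq expr → x = -0.09144; check Q = 2.8600e-06
Then remove 0.0453 M of X.
Step 2:
                   X          C          G
  init        0.2136      0.257    0.00907
  Δ       7.1333e-04 -3.5667e-04   -0.00107
  eq          0.2143     0.2566      0.008
  solve Keq expr → x = -3.5667e-04; check Q = 2.8600e-06
Then add 0.08646 M of C.
Step 3:
                   X          C          G
  init        0.2143     0.3431      0.008
  Δ       4.8363e-04 -2.4181e-04 -7.2544e-04
  eq          0.2148     0.3428   0.007275
  solve Keq expr → x = -2.4181e-04; check Q = 2.8600e-06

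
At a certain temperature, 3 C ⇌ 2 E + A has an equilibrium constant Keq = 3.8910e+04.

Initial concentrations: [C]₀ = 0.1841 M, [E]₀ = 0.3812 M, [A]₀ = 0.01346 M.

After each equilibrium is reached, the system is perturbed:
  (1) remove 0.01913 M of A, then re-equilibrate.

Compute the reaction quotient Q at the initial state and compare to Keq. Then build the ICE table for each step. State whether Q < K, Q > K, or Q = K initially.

Q₀ = 0.3135; Q < K (proceeds forward)

Q₀ = 0.3135 vs Keq = 3.8910e+04 ⇒ Q<K, forward
Step 1:
                  C         E         A
  Initial    0.1841    0.3812   0.01346
  Change    -0.1764    0.1176   0.05879
  Equil     0.00773    0.4988   0.07225
  solve Keq expr → x = 0.05879; check Q = 3.8910e+04
Then remove 0.01913 M of A.
Step 2:
                  C         E         A
  Initial   0.00773    0.4988   0.05312
  Change  -7.3794e-04 4.9196e-04 2.4598e-04
  Equil    0.006992    0.4993   0.05337
  solve Keq expr → x = 2.4598e-04; check Q = 3.8910e+04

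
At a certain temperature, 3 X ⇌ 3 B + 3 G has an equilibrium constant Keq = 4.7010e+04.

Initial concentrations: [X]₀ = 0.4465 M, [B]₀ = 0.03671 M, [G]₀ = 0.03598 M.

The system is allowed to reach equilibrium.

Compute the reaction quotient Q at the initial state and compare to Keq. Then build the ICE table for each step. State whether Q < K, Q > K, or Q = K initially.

Q₀ = 2.5886e-08; Q < K (proceeds forward)

Q₀ = 2.5886e-08 vs Keq = 4.7010e+04 ⇒ Q<K, forward
Step 1:
                   X          B          G
  I           0.4465    0.03671    0.03598
  C          -0.4402     0.4402     0.4402
  E         0.006293     0.4769     0.4762
  solve Keq expr → x = 0.1467; check Q = 4.7010e+04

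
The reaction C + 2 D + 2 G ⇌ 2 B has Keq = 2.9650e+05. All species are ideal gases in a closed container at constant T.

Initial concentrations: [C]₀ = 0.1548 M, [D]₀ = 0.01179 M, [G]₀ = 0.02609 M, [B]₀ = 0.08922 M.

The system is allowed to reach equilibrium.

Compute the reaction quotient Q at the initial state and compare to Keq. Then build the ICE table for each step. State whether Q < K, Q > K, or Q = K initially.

Q₀ = 5.4347e+05; Q > K (proceeds reverse)

Q₀ = 5.4347e+05 vs Keq = 2.9650e+05 ⇒ Q>K, reverse
Step 1:
                  C         D         G         B
  init       0.1548   0.01179   0.02609   0.08922
  Δ        0.001194  0.002388  0.002388 -0.002388
  eq          0.156   0.01418   0.02848   0.08683
  solve Keq expr → x = -0.001194; check Q = 2.9650e+05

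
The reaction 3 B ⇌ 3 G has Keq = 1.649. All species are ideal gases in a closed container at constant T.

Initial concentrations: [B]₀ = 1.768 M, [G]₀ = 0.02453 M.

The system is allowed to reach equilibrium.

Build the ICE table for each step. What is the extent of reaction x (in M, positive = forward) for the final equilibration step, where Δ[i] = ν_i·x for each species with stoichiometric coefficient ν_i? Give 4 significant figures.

x = 0.3154 M

Q₀ = 2.6708e-06 vs Keq = 1.649 ⇒ Q<K, forward
Step 1:
                    B           G
  I             1.768     0.02453
  C           -0.9463      0.9463
  E            0.8217      0.9708
  solve Keq expr → x = 0.3154; check Q = 1.649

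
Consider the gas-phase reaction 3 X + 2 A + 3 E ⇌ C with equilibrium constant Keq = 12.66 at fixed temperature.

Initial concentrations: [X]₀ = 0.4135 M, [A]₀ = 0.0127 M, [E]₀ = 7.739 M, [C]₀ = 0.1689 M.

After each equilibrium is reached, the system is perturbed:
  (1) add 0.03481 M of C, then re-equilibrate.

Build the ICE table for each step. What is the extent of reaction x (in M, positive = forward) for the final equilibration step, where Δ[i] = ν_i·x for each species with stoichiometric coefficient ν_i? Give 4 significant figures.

Q₀ = 31.96 vs Keq = 12.66 ⇒ Q>K, reverse
Step 1:
                    X           A           E           C
  I            0.4135      0.0127       7.739      0.1689
  C          0.009828    0.006552    0.009828   -0.003276
  E            0.4233     0.01925       7.749      0.1656
  solve Keq expr → x = -0.003276; check Q = 12.66
Then add 0.03481 M of C.
Step 2:
                    X           A           E           C
  I            0.4233     0.01925       7.749      0.2004
  C          0.002526    0.001684    0.002526 -8.4209e-04
  E            0.4259     0.02094       7.751      0.1996
  solve Keq expr → x = -8.4209e-04; check Q = 12.66

x = -8.4209e-04 M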